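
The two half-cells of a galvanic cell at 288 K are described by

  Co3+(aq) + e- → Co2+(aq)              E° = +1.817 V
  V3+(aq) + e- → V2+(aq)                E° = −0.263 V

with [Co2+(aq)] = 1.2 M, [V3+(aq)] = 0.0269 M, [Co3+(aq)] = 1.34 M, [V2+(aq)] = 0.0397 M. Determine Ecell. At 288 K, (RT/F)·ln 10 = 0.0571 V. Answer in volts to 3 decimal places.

+2.092 V

The Co³⁺/Co²⁺ couple has the more positive E°, so it is the cathode; V³⁺/V²⁺ is the anode.
The standard potential is +1.817 − (−0.263) = +2.080 V and the balanced reaction transfers n = 1 electron.
For the overall reaction Co3+(aq) + V2+(aq) → Co2+(aq) + V3+(aq), Q = ([Co2+(aq)]·[V3+(aq)]) / ([Co3+(aq)]·[V2+(aq)]) = 0.607, giving log Q = −0.217.
E = E° − (0.0571/n)·log Q = +2.080 − (0.0571/1)(−0.217) = +2.092 V.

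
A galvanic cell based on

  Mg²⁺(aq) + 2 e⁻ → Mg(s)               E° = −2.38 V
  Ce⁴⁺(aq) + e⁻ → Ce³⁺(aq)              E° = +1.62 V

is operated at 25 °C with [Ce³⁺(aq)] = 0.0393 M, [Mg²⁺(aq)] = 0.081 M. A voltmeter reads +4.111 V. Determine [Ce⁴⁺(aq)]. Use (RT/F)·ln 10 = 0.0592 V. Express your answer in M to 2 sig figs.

0.84 M

The Ce⁴⁺/Ce³⁺ couple has the larger reduction potential, so it is the cathode: E°cell = +1.62 − (−2.38) = +4.00 V and n = 2.
From the Nernst equation, log Q = n(E° − E)/0.0592 = 2·(+4.00 − (+4.111))/0.0592 = −3.750.
Balancing electrons gives 2 Ce⁴⁺(aq) + Mg(s) → 2 Ce³⁺(aq) + Mg²⁺(aq); thus Q = ([Ce³⁺(aq)]^2·[Mg²⁺(aq)]) / [Ce⁴⁺(aq)]^2.
Isolating [Ce⁴⁺(aq)] in Q = 10^{−3.750} yields log [Ce⁴⁺(aq)] = −0.076, i.e. 0.84 M.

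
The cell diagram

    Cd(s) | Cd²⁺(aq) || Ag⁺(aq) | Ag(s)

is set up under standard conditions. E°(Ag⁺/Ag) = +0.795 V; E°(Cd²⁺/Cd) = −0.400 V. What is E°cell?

By convention the left-hand electrode in cell notation is the anode (oxidation) and the right-hand electrode is the cathode (reduction).
E°cell = E°(right) − E°(left) = +0.795 − (−0.400) = +1.195 V.

+1.195 V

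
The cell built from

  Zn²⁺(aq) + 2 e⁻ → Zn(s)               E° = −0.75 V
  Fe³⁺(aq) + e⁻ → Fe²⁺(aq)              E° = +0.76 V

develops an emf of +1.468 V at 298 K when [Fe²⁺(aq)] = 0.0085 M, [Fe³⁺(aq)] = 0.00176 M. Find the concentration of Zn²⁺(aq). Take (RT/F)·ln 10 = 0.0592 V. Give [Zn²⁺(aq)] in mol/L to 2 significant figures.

With Fe³⁺/Fe²⁺ at the cathode and Zn²⁺/Zn at the anode, E°cell = +0.76 − (−0.75) = +1.51 V (n = 2).
Rearranging E = E° − (0.0592/n)·log Q gives log Q = 2(+1.51 − (+1.468))/0.0592 = 1.419.
For 2 Fe³⁺(aq) + Zn(s) → 2 Fe²⁺(aq) + Zn²⁺(aq), the reaction quotient is Q = ([Fe²⁺(aq)]^2·[Zn²⁺(aq)]) / [Fe³⁺(aq)]^2.
Isolating [Zn²⁺(aq)] in Q = 10^{1.419} yields log [Zn²⁺(aq)] = 0.051, i.e. 1.1 M.

1.1 M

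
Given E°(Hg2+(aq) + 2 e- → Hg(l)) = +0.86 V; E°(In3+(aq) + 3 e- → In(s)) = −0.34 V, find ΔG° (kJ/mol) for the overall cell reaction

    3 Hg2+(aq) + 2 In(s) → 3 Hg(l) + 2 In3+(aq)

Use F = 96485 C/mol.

In the reaction as written Hg2+(aq) is reduced, so the Hg²⁺/Hg couple is the cathode and In³⁺/In is the anode.
E°cell = +0.86 − (−0.34) = +1.20 V; balancing electrons gives n = 6.
ΔG° = −nFE°cell = −(6)(96485)(+1.20) J/mol = −695 kJ/mol.

−695 kJ/mol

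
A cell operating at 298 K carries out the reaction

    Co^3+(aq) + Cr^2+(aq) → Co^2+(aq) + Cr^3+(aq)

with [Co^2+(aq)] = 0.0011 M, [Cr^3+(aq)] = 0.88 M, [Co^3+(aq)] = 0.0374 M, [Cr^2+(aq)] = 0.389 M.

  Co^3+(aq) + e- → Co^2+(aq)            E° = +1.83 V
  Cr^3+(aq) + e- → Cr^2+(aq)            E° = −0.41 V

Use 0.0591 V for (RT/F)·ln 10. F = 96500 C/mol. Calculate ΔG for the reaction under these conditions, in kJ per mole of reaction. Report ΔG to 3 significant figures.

With Co³⁺/Co²⁺ reduced at the cathode, E°cell = +1.83 − (−0.41) = +2.24 V and n = 1.
Q = ([Co^2+(aq)]·[Cr^3+(aq)]) / ([Co^3+(aq)]·[Cr^2+(aq)]) = 0.0665, so log Q = −1.177 and E = +2.24 − (0.0591/1)(−1.177) = +2.3096 V.
ΔG = −nFE = −(1)(96500)(+2.3096) J/mol = −223 kJ/mol.

−223 kJ/mol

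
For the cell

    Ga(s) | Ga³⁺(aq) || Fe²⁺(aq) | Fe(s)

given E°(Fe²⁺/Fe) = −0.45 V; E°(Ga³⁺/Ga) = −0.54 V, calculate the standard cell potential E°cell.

+0.09 V

By convention the left-hand electrode in cell notation is the anode (oxidation) and the right-hand electrode is the cathode (reduction).
E°cell = E°(right) − E°(left) = −0.45 − (−0.54) = +0.09 V.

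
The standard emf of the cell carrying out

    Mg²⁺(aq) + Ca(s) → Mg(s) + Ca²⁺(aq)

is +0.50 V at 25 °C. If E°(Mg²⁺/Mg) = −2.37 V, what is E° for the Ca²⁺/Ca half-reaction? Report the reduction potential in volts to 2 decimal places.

In the reaction as written the Mg²⁺/Mg couple is reduced (cathode) and Ca²⁺/Ca is oxidized (anode), so E°cell = E°(Mg²⁺/Mg) − E°(Ca²⁺/Ca).
E°(Ca²⁺/Ca) = E°(cathode) − E°cell = −2.37 − (+0.50) = −2.87 V.

−2.87 V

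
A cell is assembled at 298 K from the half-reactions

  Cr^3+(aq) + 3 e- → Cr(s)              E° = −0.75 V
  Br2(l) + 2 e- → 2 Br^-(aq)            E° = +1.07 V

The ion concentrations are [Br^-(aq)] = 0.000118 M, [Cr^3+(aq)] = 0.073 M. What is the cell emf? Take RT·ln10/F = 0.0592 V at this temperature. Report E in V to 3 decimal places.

+2.075 V

Br₂/Br⁻ is reduced (cathode, E° = +1.07 V) and Cr³⁺/Cr is oxidized (anode).
E°cell = +1.07 − (−0.75) = +1.82 V, with n = 6 electrons transferred.
The balanced reaction is 3 Br2(l) + 2 Cr(s) → 6 Br^-(aq) + 2 Cr^3+(aq), so Q = [Br^-(aq)]^6·[Cr^3+(aq)]^2 = 1.44×10^−26 and log Q = −25.842.
By the Nernst equation, E = +1.82 − (0.0592/6)·(−25.842) = +2.075 V.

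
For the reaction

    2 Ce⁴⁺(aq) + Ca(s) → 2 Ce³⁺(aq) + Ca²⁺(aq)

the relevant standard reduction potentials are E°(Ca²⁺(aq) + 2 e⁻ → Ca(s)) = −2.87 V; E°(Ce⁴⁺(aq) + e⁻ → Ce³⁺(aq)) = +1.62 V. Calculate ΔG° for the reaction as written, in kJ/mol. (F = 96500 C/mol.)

In the reaction as written Ce⁴⁺(aq) is reduced, so the Ce⁴⁺/Ce³⁺ couple is the cathode and Ca²⁺/Ca is the anode.
E°cell = +1.62 − (−2.87) = +4.49 V; balancing electrons gives n = 2.
ΔG° = −nFE°cell = −(2)(96500)(+4.49) J/mol = −867 kJ/mol.

−867 kJ/mol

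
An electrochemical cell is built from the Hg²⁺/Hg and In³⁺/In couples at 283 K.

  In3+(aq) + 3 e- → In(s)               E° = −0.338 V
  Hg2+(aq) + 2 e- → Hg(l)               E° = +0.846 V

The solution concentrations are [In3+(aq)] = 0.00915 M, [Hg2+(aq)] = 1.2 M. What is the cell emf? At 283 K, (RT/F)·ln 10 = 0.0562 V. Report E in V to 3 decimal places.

Since E°(Hg²⁺/Hg) > E°(In³⁺/In), Hg²⁺/Hg serves as the cathode.
E°cell = +0.846 − (−0.338) = +1.184 V, with n = 6 electrons transferred.
For the overall reaction 3 Hg2+(aq) + 2 In(s) → 3 Hg(l) + 2 In3+(aq), Q = [In3+(aq)]^2 / [Hg2+(aq)]^3 = 4.85×10^−5, giving log Q = −4.315.
E = E° − (0.0562/n)·log Q = +1.184 − (0.0562/6)(−4.315) = +1.224 V.

+1.224 V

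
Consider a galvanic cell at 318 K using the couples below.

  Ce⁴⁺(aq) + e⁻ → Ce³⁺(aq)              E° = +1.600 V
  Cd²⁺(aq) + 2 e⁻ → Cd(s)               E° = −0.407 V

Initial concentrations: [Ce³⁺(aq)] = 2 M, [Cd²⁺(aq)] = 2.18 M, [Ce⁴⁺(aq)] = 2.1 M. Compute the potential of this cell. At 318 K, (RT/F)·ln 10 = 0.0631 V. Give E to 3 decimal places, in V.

The Ce⁴⁺/Ce³⁺ couple has the more positive E°, so it is the cathode; Cd²⁺/Cd is the anode.
E°cell = E°cat − E°an = +1.600 − (−0.407) = +2.007 V; n = 2.
For the overall reaction 2 Ce⁴⁺(aq) + Cd(s) → 2 Ce³⁺(aq) + Cd²⁺(aq), Q = ([Ce³⁺(aq)]^2·[Cd²⁺(aq)]) / [Ce⁴⁺(aq)]^2 = 1.98, giving log Q = 0.296.
Applying E = E° − (RT ln10/nF)·log Q gives +2.007 − (0.0631/2)(0.296) = +1.998 V.

+1.998 V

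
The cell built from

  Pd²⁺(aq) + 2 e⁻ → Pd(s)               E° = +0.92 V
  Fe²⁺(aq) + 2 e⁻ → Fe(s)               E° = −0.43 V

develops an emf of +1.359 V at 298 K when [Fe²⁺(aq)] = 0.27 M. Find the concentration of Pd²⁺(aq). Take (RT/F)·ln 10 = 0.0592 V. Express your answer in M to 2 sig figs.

The Pd²⁺/Pd couple has the larger reduction potential, so it is the cathode: E°cell = +0.92 − (−0.43) = +1.35 V and n = 2.
From the Nernst equation, log Q = n(E° − E)/0.0592 = 2·(+1.35 − (+1.359))/0.0592 = −0.304.
For Pd²⁺(aq) + Fe(s) → Pd(s) + Fe²⁺(aq), the reaction quotient is Q = [Fe²⁺(aq)] / [Pd²⁺(aq)].
Solving for the unknown gives log [Pd²⁺(aq)] = −0.265, so [Pd²⁺(aq)] ≈ 0.54 M.

0.54 M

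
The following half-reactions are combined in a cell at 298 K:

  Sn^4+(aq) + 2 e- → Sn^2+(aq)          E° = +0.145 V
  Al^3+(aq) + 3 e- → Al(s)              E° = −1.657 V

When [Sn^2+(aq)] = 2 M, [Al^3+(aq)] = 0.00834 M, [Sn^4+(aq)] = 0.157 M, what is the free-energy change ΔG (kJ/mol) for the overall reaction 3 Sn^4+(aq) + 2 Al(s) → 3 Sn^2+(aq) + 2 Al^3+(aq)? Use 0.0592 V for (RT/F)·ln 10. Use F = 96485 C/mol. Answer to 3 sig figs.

The standard cell potential is +0.145 − (−1.657) = +1.802 V, with n = 6 electrons in the balanced equation.
Q = ([Sn^2+(aq)]^3·[Al^3+(aq)]^2) / [Sn^4+(aq)]^3 = 0.144, so log Q = −0.842 and E = +1.802 − (0.0592/6)(−0.842) = +1.8103 V.
Finally ΔG = −nFE = −(6)(96485 C/mol)(+1.8103 V) = −1050 kJ/mol.

−1050 kJ/mol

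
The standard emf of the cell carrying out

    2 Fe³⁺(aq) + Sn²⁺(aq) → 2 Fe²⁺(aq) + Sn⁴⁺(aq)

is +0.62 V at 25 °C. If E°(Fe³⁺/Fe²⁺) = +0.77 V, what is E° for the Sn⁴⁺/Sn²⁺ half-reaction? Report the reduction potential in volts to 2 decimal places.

In the reaction as written the Fe³⁺/Fe²⁺ couple is reduced (cathode) and Sn⁴⁺/Sn²⁺ is oxidized (anode), so E°cell = E°(Fe³⁺/Fe²⁺) − E°(Sn⁴⁺/Sn²⁺).
E°(Sn⁴⁺/Sn²⁺) = E°(cathode) − E°cell = +0.77 − (+0.62) = +0.15 V.

+0.15 V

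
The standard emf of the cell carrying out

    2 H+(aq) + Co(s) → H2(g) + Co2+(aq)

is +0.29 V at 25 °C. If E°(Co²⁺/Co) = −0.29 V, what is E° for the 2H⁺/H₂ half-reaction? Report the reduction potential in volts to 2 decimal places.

In the reaction as written the 2H⁺/H₂ couple is reduced (cathode) and Co²⁺/Co is oxidized (anode), so E°cell = E°(2H⁺/H₂) − E°(Co²⁺/Co).
E°(2H⁺/H₂) = E°cell + E°(anode) = +0.29 + (−0.29) = +0.00 V.

+0.00 V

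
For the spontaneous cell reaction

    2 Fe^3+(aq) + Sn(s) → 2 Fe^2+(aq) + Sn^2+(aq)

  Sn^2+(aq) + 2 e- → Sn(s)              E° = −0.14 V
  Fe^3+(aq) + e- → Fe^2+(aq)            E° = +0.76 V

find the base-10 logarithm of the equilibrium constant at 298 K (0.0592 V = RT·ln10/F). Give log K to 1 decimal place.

log K = 30.4

The Fe³⁺/Fe²⁺ couple is reduced (cathode); E°cell = +0.76 − (−0.14) = +0.90 V with n = 2.
At equilibrium E = 0, so log K = nE°cell / 0.0592 = (2)(+0.90) / 0.0592 = 30.4.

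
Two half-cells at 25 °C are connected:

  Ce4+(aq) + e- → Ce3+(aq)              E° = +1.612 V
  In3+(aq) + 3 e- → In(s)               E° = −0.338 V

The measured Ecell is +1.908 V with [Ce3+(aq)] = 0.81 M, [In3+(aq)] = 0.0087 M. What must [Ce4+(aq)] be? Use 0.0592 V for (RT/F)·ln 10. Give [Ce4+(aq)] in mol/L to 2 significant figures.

0.033 M

With Ce⁴⁺/Ce³⁺ at the cathode and In³⁺/In at the anode, E°cell = +1.612 − (−0.338) = +1.950 V (n = 3).
From the Nernst equation, log Q = n(E° − E)/0.0592 = 3·(+1.950 − (+1.908))/0.0592 = 2.128.
Balancing electrons gives 3 Ce4+(aq) + In(s) → 3 Ce3+(aq) + In3+(aq); thus Q = ([Ce3+(aq)]^3·[In3+(aq)]) / [Ce4+(aq)]^3.
Substituting the known concentrations and solving, log [Ce4+(aq)] = −1.488 and [Ce4+(aq)] = 0.033 M.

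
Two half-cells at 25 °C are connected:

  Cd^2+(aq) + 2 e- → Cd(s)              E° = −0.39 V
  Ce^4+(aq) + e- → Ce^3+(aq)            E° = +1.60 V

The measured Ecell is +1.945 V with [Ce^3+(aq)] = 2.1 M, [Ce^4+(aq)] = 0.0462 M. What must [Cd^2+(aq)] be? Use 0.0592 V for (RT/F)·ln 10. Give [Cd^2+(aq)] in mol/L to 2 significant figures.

0.016 M

With Ce⁴⁺/Ce³⁺ at the cathode and Cd²⁺/Cd at the anode, E°cell = +1.60 − (−0.39) = +1.99 V (n = 2).
From the Nernst equation, log Q = n(E° − E)/0.0592 = 2·(+1.99 − (+1.945))/0.0592 = 1.520.
The balanced reaction is 2 Ce^4+(aq) + Cd(s) → 2 Ce^3+(aq) + Cd^2+(aq), so Q = ([Ce^3+(aq)]^2·[Cd^2+(aq)]) / [Ce^4+(aq)]^2.
Substituting the known concentrations and solving, log [Cd^2+(aq)] = −1.795 and [Cd^2+(aq)] = 0.016 M.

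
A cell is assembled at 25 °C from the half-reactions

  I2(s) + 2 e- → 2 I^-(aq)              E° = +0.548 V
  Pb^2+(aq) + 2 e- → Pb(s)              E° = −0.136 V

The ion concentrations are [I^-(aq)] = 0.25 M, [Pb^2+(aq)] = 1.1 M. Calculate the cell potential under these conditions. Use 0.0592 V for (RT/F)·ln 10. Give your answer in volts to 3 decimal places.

Since E°(I₂/I⁻) > E°(Pb²⁺/Pb), I₂/I⁻ serves as the cathode.
E°cell = +0.548 − (−0.136) = +0.684 V, with n = 2 electrons transferred.
Balancing gives I2(s) + Pb(s) → 2 I^-(aq) + Pb^2+(aq); hence Q = [I^-(aq)]^2·[Pb^2+(aq)] = 0.0688 (log Q = −1.163).
By the Nernst equation, E = +0.684 − (0.0592/2)·(−1.163) = +0.718 V.

+0.718 V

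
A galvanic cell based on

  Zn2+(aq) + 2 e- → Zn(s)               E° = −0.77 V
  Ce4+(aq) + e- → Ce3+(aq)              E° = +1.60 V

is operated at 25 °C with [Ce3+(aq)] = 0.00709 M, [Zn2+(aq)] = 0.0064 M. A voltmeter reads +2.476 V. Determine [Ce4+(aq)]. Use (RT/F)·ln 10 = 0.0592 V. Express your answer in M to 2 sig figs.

0.035 M

Ce⁴⁺/Ce³⁺ is the cathode (higher E°); E°cell = +1.60 − (−0.77) = +2.37 V with n = 2.
Since E = E° − (0.0592/n)·log Q, log Q = n(E° − E)/0.0592 = −3.581.
The balanced reaction is 2 Ce4+(aq) + Zn(s) → 2 Ce3+(aq) + Zn2+(aq), so Q = ([Ce3+(aq)]^2·[Zn2+(aq)]) / [Ce4+(aq)]^2.
Solving for the unknown gives log [Ce4+(aq)] = −1.456, so [Ce4+(aq)] ≈ 0.035 M.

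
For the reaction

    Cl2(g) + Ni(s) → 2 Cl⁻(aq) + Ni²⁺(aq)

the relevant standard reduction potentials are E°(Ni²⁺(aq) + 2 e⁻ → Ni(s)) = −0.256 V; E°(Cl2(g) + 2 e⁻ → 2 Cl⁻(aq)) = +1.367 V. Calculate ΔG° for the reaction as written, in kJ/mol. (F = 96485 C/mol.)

−313 kJ/mol

In the reaction as written Cl2(g) is reduced, so the Cl₂/Cl⁻ couple is the cathode and Ni²⁺/Ni is the anode.
E°cell = +1.367 − (−0.256) = +1.623 V; balancing electrons gives n = 2.
ΔG° = −nFE°cell = −(2)(96485)(+1.623) J/mol = −313 kJ/mol.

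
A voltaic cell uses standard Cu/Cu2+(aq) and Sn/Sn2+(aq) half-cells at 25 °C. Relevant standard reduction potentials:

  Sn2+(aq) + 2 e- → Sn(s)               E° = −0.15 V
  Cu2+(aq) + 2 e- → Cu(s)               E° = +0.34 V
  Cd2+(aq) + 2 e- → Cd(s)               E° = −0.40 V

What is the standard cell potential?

+0.49 V

The Cu²⁺/Cu couple has the higher E°, so Cu ion is reduced (cathode) and Sn is oxidized (anode).
E°cell = E°(cathode) − E°(anode) = +0.34 − (−0.15) = +0.49 V.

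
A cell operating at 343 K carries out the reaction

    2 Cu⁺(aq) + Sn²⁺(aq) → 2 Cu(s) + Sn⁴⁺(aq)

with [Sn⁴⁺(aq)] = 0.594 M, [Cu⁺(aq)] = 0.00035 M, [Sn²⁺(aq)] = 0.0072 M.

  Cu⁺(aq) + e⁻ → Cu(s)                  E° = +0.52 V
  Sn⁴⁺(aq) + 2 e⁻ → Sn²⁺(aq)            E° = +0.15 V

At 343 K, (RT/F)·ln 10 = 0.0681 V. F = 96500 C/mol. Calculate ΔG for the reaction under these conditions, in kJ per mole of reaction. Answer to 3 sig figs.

−13.4 kJ/mol

E°cell = +0.52 − (+0.15) = +0.37 V; the balanced reaction transfers n = 2 electrons.
Q = [Sn⁴⁺(aq)] / ([Cu⁺(aq)]^2·[Sn²⁺(aq)]) = 6.73×10^8, so log Q = 8.828 and E = +0.37 − (0.0681/2)(8.828) = +0.0694 V.
Then ΔG = −nFE = −2 × 96500 × +0.0694 J/mol = −13.4 kJ/mol.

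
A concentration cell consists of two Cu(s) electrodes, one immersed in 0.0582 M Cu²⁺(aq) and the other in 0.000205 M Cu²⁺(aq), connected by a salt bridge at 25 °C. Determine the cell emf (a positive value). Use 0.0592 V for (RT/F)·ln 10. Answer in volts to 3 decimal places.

0.073 V

For a concentration cell E°cell = 0, since both electrodes use the same couple.
The compartment with the higher Cu²⁺(aq) concentration (0.0582 M) acts as the cathode; ions are reduced there and produced at the dilute (0.000205 M) anode.
With n = 2, Ecell = −(0.0592/2)·log([dilute]/[conc]) = −(0.0592/2)·log(0.000205/0.0582) = +0.073 V.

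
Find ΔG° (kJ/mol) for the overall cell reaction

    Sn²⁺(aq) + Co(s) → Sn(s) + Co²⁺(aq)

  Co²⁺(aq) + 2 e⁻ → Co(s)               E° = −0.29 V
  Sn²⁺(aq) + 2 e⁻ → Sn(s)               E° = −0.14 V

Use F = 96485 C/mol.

−28.9 kJ/mol

In the reaction as written Sn²⁺(aq) is reduced, so the Sn²⁺/Sn couple is the cathode and Co²⁺/Co is the anode.
E°cell = −0.14 − (−0.29) = +0.15 V; balancing electrons gives n = 2.
ΔG° = −nFE°cell = −(2)(96485)(+0.15) J/mol = −28.9 kJ/mol.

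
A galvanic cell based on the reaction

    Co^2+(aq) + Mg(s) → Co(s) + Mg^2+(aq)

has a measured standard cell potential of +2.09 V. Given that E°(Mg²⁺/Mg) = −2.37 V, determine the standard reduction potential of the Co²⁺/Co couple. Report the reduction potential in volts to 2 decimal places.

In the reaction as written the Co²⁺/Co couple is reduced (cathode) and Mg²⁺/Mg is oxidized (anode), so E°cell = E°(Co²⁺/Co) − E°(Mg²⁺/Mg).
E°(Co²⁺/Co) = E°cell + E°(anode) = +2.09 + (−2.37) = −0.28 V.

−0.28 V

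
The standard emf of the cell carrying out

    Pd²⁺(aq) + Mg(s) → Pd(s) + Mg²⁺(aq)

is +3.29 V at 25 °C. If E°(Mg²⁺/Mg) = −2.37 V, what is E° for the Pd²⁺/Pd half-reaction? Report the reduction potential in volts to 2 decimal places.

In the reaction as written the Pd²⁺/Pd couple is reduced (cathode) and Mg²⁺/Mg is oxidized (anode), so E°cell = E°(Pd²⁺/Pd) − E°(Mg²⁺/Mg).
E°(Pd²⁺/Pd) = E°cell + E°(anode) = +3.29 + (−2.37) = +0.92 V.

+0.92 V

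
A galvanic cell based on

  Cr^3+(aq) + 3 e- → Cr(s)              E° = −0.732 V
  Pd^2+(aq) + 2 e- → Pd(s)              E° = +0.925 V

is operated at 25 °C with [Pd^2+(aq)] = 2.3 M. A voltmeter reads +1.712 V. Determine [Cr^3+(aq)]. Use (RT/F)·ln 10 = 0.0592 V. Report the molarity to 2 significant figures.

0.0057 M

With Pd²⁺/Pd at the cathode and Cr³⁺/Cr at the anode, E°cell = +0.925 − (−0.732) = +1.657 V (n = 6).
Rearranging E = E° − (0.0592/n)·log Q gives log Q = 6(+1.657 − (+1.712))/0.0592 = −5.574.
Balancing electrons gives 3 Pd^2+(aq) + 2 Cr(s) → 3 Pd(s) + 2 Cr^3+(aq); thus Q = [Cr^3+(aq)]^2 / [Pd^2+(aq)]^3.
Solving for the unknown gives log [Cr^3+(aq)] = −2.244, so [Cr^3+(aq)] ≈ 0.0057 M.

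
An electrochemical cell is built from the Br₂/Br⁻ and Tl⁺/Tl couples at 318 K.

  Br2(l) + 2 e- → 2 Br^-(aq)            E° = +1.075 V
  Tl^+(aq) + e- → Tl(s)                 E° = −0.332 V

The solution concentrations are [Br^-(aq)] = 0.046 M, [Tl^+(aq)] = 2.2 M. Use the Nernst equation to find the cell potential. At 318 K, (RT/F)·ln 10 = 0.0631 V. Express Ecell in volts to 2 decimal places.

Br₂/Br⁻ is reduced (cathode, E° = +1.075 V) and Tl⁺/Tl is oxidized (anode).
E°cell = E°cat − E°an = +1.075 − (−0.332) = +1.407 V; n = 2.
Balancing gives Br2(l) + 2 Tl(s) → 2 Br^-(aq) + 2 Tl^+(aq); hence Q = [Br^-(aq)]^2·[Tl^+(aq)]^2 = 0.0102 (log Q = −1.990).
Applying E = E° − (RT ln10/nF)·log Q gives +1.407 − (0.0631/2)(−1.990) = +1.47 V.

+1.47 V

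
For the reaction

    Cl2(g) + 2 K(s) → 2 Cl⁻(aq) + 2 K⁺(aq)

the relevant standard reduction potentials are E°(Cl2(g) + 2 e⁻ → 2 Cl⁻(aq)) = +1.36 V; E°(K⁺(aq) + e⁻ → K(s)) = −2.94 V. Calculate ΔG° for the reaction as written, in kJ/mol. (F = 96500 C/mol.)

In the reaction as written Cl2(g) is reduced, so the Cl₂/Cl⁻ couple is the cathode and K⁺/K is the anode.
E°cell = +1.36 − (−2.94) = +4.30 V; balancing electrons gives n = 2.
ΔG° = −nFE°cell = −(2)(96500)(+4.30) J/mol = −830 kJ/mol.

−830 kJ/mol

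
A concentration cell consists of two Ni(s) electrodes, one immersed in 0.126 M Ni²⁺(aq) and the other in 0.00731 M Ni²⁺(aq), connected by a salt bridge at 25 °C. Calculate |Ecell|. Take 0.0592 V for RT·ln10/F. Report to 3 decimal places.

For a concentration cell E°cell = 0, since both electrodes use the same couple.
The compartment with the higher Ni²⁺(aq) concentration (0.126 M) acts as the cathode; ions are reduced there and produced at the dilute (0.00731 M) anode.
With n = 2, Ecell = −(0.0592/2)·log([dilute]/[conc]) = −(0.0592/2)·log(0.00731/0.126) = +0.037 V.

0.037 V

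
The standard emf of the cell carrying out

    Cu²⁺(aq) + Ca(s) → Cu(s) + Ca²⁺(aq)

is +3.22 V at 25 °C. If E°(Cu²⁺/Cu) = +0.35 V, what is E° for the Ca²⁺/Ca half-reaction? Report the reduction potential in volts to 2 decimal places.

−2.87 V

In the reaction as written the Cu²⁺/Cu couple is reduced (cathode) and Ca²⁺/Ca is oxidized (anode), so E°cell = E°(Cu²⁺/Cu) − E°(Ca²⁺/Ca).
E°(Ca²⁺/Ca) = E°(cathode) − E°cell = +0.35 − (+3.22) = −2.87 V.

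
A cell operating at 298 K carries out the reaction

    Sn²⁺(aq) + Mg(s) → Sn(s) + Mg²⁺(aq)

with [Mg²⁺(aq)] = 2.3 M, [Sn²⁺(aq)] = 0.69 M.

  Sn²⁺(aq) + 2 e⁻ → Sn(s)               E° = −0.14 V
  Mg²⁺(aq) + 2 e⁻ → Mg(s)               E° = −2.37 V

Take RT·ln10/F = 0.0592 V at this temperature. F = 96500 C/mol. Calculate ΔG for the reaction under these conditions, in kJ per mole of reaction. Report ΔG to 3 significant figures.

E°cell = −0.14 − (−2.37) = +2.23 V; the balanced reaction transfers n = 2 electrons.
Q = [Mg²⁺(aq)] / [Sn²⁺(aq)] = 3.33, so log Q = 0.523 and E = +2.23 − (0.0592/2)(0.523) = +2.2145 V.
Finally ΔG = −nFE = −(2)(96500 C/mol)(+2.2145 V) = −427 kJ/mol.

−427 kJ/mol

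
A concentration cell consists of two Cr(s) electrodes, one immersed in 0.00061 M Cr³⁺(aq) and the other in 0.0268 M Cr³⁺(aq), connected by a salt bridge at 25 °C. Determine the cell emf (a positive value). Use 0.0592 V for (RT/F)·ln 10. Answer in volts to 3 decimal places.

For a concentration cell E°cell = 0, since both electrodes use the same couple.
The compartment with the higher Cr³⁺(aq) concentration (0.0268 M) acts as the cathode; ions are reduced there and produced at the dilute (0.00061 M) anode.
With n = 3, Ecell = −(0.0592/3)·log([dilute]/[conc]) = −(0.0592/3)·log(0.00061/0.0268) = +0.032 V.

0.032 V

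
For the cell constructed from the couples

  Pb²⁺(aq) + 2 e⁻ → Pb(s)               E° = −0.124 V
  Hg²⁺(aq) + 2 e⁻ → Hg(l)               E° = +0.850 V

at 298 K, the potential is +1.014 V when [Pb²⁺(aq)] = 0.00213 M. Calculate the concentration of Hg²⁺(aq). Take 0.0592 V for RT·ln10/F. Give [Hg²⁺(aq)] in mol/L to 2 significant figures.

0.048 M

The Hg²⁺/Hg couple has the larger reduction potential, so it is the cathode: E°cell = +0.850 − (−0.124) = +0.974 V and n = 2.
Since E = E° − (0.0592/n)·log Q, log Q = n(E° − E)/0.0592 = −1.351.
For Hg²⁺(aq) + Pb(s) → Hg(l) + Pb²⁺(aq), the reaction quotient is Q = [Pb²⁺(aq)] / [Hg²⁺(aq)].
Substituting the known concentrations and solving, log [Hg²⁺(aq)] = −1.321 and [Hg²⁺(aq)] = 0.048 M.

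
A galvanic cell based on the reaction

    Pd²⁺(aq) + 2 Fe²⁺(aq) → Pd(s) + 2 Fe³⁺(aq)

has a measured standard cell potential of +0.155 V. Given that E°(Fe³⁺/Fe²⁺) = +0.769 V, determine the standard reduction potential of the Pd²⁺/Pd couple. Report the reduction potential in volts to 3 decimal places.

In the reaction as written the Pd²⁺/Pd couple is reduced (cathode) and Fe³⁺/Fe²⁺ is oxidized (anode), so E°cell = E°(Pd²⁺/Pd) − E°(Fe³⁺/Fe²⁺).
E°(Pd²⁺/Pd) = E°cell + E°(anode) = +0.155 + (+0.769) = +0.924 V.

+0.924 V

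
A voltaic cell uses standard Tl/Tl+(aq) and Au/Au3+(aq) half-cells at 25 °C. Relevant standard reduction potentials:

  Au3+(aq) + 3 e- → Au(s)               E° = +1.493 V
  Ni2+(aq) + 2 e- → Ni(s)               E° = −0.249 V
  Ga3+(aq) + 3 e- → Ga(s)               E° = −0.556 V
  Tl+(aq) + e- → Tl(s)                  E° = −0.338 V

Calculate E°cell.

Of the two couples in this cell, the one with the more positive reduction potential is reduced at the cathode: here that is Au³⁺/Au (+1.493 V); Tl⁺/Tl (−0.338 V) is the anode.
E°cell = E°(cathode) − E°(anode) = +1.493 − (−0.338) = +1.831 V.

+1.831 V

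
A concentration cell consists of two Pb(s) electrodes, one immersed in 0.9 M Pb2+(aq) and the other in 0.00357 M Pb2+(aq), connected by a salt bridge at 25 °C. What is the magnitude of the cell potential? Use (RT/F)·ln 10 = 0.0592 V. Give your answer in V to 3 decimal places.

0.071 V

For a concentration cell E°cell = 0, since both electrodes use the same couple.
The compartment with the higher Pb2+(aq) concentration (0.9 M) acts as the cathode; ions are reduced there and produced at the dilute (0.00357 M) anode.
With n = 2, Ecell = −(0.0592/2)·log([dilute]/[conc]) = −(0.0592/2)·log(0.00357/0.9) = +0.071 V.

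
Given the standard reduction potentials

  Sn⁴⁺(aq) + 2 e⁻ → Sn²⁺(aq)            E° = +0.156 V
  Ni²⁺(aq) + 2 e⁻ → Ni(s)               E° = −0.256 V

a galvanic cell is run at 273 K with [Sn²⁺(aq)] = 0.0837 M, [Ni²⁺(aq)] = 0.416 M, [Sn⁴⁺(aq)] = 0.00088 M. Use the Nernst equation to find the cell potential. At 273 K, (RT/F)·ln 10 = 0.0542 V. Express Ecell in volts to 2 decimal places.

Sn⁴⁺/Sn²⁺ is reduced (cathode, E° = +0.156 V) and Ni²⁺/Ni is oxidized (anode).
E°cell = +0.156 − (−0.256) = +0.412 V, with n = 2 electrons transferred.
The balanced reaction is Sn⁴⁺(aq) + Ni(s) → Sn²⁺(aq) + Ni²⁺(aq), so Q = ([Sn²⁺(aq)]·[Ni²⁺(aq)]) / [Sn⁴⁺(aq)] = 39.6 and log Q = 1.597.
By the Nernst equation, E = +0.412 − (0.0542/2)·(1.597) = +0.37 V.

+0.37 V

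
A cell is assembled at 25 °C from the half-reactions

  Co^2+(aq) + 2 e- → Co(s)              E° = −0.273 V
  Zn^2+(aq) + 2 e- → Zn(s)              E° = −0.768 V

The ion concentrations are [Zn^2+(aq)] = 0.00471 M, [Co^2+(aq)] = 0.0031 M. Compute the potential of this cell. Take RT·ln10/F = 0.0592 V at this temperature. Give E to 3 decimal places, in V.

+0.490 V

The Co²⁺/Co couple has the more positive E°, so it is the cathode; Zn²⁺/Zn is the anode.
The standard potential is −0.273 − (−0.768) = +0.495 V and the balanced reaction transfers n = 2 electrons.
The balanced reaction is Co^2+(aq) + Zn(s) → Co(s) + Zn^2+(aq), so Q = [Zn^2+(aq)] / [Co^2+(aq)] = 1.52 and log Q = 0.182.
E = E° − (0.0592/n)·log Q = +0.495 − (0.0592/2)(0.182) = +0.490 V.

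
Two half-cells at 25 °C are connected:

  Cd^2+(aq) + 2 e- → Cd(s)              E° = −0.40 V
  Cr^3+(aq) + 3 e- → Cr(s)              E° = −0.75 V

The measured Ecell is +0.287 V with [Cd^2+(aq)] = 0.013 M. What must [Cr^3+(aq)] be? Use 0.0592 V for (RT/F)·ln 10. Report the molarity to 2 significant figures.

2.3 M

The Cd²⁺/Cd couple has the larger reduction potential, so it is the cathode: E°cell = −0.40 − (−0.75) = +0.35 V and n = 6.
From the Nernst equation, log Q = n(E° − E)/0.0592 = 6·(+0.35 − (+0.287))/0.0592 = 6.385.
The balanced reaction is 3 Cd^2+(aq) + 2 Cr(s) → 3 Cd(s) + 2 Cr^3+(aq), so Q = [Cr^3+(aq)]^2 / [Cd^2+(aq)]^3.
Substituting the known concentrations and solving, log [Cr^3+(aq)] = 0.363 and [Cr^3+(aq)] = 2.3 M.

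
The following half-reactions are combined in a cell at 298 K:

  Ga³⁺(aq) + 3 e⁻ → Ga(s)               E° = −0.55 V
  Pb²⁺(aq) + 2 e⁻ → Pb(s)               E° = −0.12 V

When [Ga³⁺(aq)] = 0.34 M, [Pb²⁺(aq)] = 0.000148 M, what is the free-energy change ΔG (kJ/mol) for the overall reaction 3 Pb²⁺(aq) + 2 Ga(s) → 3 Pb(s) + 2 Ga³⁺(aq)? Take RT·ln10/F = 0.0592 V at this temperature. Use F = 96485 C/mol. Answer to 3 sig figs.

With Pb²⁺/Pb reduced at the cathode, E°cell = −0.12 − (−0.55) = +0.43 V and n = 6.
Q = [Ga³⁺(aq)]^2 / [Pb²⁺(aq)]^3 = 3.57×10^10, so log Q = 10.552 and E = +0.43 − (0.0592/6)(10.552) = +0.3259 V.
ΔG = −nFE = −(6)(96485)(+0.3259) J/mol = −189 kJ/mol.

−189 kJ/mol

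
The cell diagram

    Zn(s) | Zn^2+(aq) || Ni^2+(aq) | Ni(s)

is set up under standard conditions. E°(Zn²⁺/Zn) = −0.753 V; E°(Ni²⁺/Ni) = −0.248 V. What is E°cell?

+0.505 V

By convention the left-hand electrode in cell notation is the anode (oxidation) and the right-hand electrode is the cathode (reduction).
E°cell = E°(right) − E°(left) = −0.248 − (−0.753) = +0.505 V.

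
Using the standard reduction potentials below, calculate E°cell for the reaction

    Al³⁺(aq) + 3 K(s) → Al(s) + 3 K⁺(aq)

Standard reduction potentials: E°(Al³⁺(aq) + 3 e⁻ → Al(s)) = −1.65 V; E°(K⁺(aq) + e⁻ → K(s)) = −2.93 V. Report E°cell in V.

In the reaction as written, Al³⁺(aq) is reduced (cathode) and K⁺(aq) is produced by oxidation at the anode.
E°cell = E°(cathode) − E°(anode) = −1.65 − (−2.93) = +1.28 V.

+1.28 V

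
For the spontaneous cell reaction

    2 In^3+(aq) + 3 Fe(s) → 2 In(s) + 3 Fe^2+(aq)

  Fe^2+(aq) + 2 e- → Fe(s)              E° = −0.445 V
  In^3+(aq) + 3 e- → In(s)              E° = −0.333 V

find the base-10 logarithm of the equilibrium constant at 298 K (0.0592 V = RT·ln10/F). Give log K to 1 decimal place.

log K = 11.4

The In³⁺/In couple is reduced (cathode); E°cell = −0.333 − (−0.445) = +0.112 V with n = 6.
At equilibrium E = 0, so log K = nE°cell / 0.0592 = (6)(+0.112) / 0.0592 = 11.4.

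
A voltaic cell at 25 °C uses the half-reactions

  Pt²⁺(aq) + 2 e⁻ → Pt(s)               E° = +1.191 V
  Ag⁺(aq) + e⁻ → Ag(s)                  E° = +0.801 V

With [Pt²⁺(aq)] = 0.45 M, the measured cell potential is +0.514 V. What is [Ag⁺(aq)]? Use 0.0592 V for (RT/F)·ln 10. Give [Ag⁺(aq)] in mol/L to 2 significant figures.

0.0054 M

The Pt²⁺/Pt couple has the larger reduction potential, so it is the cathode: E°cell = +1.191 − (+0.801) = +0.390 V and n = 2.
Since E = E° − (0.0592/n)·log Q, log Q = n(E° − E)/0.0592 = −4.189.
For Pt²⁺(aq) + 2 Ag(s) → Pt(s) + 2 Ag⁺(aq), the reaction quotient is Q = [Ag⁺(aq)]^2 / [Pt²⁺(aq)].
Solving for the unknown gives log [Ag⁺(aq)] = −2.268, so [Ag⁺(aq)] ≈ 0.0054 M.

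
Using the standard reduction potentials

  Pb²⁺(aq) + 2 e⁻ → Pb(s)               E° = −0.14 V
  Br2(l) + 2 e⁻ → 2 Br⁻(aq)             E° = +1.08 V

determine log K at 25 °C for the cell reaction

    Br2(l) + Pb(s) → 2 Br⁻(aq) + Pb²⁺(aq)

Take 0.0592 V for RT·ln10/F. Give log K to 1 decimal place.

The Br₂/Br⁻ couple is reduced (cathode); E°cell = +1.08 − (−0.14) = +1.22 V with n = 2.
At equilibrium E = 0, so log K = nE°cell / 0.0592 = (2)(+1.22) / 0.0592 = 41.2.

log K = 41.2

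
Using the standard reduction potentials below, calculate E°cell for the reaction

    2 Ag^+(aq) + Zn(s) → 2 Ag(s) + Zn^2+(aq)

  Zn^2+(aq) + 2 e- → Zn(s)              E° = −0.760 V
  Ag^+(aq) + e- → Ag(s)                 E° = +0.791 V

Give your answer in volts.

Ag^+(aq) gains electrons, so the Ag⁺/Ag couple is the cathode; the Zn²⁺/Zn couple is the anode.
E°cell = E°(cathode) − E°(anode) = +0.791 − (−0.760) = +1.551 V.

+1.551 V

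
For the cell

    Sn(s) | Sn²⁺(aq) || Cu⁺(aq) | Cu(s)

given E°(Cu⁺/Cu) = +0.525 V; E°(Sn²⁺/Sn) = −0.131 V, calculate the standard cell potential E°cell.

+0.656 V

By convention the left-hand electrode in cell notation is the anode (oxidation) and the right-hand electrode is the cathode (reduction).
E°cell = E°(right) − E°(left) = +0.525 − (−0.131) = +0.656 V.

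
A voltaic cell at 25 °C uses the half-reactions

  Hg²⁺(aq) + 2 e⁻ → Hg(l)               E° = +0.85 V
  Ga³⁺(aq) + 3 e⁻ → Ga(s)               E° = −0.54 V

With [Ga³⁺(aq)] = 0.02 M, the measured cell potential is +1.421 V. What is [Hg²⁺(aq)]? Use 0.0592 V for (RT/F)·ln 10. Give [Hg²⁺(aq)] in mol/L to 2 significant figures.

0.82 M

Hg²⁺/Hg is the cathode (higher E°); E°cell = +0.85 − (−0.54) = +1.39 V with n = 6.
From the Nernst equation, log Q = n(E° − E)/0.0592 = 6·(+1.39 − (+1.421))/0.0592 = −3.142.
The balanced reaction is 3 Hg²⁺(aq) + 2 Ga(s) → 3 Hg(l) + 2 Ga³⁺(aq), so Q = [Ga³⁺(aq)]^2 / [Hg²⁺(aq)]^3.
Solving for the unknown gives log [Hg²⁺(aq)] = −0.085, so [Hg²⁺(aq)] ≈ 0.82 M.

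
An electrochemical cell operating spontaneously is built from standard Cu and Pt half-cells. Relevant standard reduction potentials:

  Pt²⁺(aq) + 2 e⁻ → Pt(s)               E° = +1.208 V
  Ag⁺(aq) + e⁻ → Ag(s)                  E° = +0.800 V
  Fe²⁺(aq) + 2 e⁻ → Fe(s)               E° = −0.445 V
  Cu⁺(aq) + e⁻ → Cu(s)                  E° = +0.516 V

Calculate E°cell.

+0.692 V

The Pt²⁺/Pt couple has the higher E°, so Pt ion is reduced (cathode) and Cu is oxidized (anode).
E°cell = E°(cathode) − E°(anode) = +1.208 − (+0.516) = +0.692 V.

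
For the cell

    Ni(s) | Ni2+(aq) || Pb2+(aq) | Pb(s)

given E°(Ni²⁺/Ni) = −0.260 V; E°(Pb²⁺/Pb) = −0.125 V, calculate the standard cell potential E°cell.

By convention the left-hand electrode in cell notation is the anode (oxidation) and the right-hand electrode is the cathode (reduction).
E°cell = E°(right) − E°(left) = −0.125 − (−0.260) = +0.135 V.

+0.135 V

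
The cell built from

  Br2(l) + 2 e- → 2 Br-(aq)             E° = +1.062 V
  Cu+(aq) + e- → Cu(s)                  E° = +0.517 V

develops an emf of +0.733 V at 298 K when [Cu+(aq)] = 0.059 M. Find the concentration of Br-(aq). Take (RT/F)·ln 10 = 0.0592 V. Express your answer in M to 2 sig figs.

With Br₂/Br⁻ at the cathode and Cu⁺/Cu at the anode, E°cell = +1.062 − (+0.517) = +0.545 V (n = 2).
From the Nernst equation, log Q = n(E° − E)/0.0592 = 2·(+0.545 − (+0.733))/0.0592 = −6.351.
The balanced reaction is Br2(l) + 2 Cu(s) → 2 Br-(aq) + 2 Cu+(aq), so Q = [Br-(aq)]^2·[Cu+(aq)]^2.
Solving for the unknown gives log [Br-(aq)] = −1.946, so [Br-(aq)] ≈ 0.011 M.

0.011 M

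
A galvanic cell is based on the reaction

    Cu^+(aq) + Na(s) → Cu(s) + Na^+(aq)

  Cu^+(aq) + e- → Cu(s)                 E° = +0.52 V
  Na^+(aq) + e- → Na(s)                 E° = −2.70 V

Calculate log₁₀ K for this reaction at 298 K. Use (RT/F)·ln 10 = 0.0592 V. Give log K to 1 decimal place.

The Cu⁺/Cu couple is reduced (cathode); E°cell = +0.52 − (−2.70) = +3.22 V with n = 1.
At equilibrium E = 0, so log K = nE°cell / 0.0592 = (1)(+3.22) / 0.0592 = 54.4.

log K = 54.4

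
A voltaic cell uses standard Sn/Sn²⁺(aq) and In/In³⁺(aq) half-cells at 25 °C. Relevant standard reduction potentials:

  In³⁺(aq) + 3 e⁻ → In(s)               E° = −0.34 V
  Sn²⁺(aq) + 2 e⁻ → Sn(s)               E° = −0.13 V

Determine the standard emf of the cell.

+0.21 V

The Sn²⁺/Sn couple has the higher E°, so Sn ion is reduced (cathode) and In is oxidized (anode).
E°cell = E°(cathode) − E°(anode) = −0.13 − (−0.34) = +0.21 V.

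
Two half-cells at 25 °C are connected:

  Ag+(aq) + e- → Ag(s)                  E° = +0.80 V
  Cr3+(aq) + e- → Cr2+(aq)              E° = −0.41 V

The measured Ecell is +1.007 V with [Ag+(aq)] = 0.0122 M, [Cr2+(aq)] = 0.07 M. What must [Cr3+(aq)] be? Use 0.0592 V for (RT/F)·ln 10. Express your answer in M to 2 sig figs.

2.3 M

The Ag⁺/Ag couple has the larger reduction potential, so it is the cathode: E°cell = +0.80 − (−0.41) = +1.21 V and n = 1.
Rearranging E = E° − (0.0592/n)·log Q gives log Q = 1(+1.21 − (+1.007))/0.0592 = 3.429.
For Ag+(aq) + Cr2+(aq) → Ag(s) + Cr3+(aq), the reaction quotient is Q = [Cr3+(aq)] / ([Ag+(aq)]·[Cr2+(aq)]).
Isolating [Cr3+(aq)] in Q = 10^{3.429} yields log [Cr3+(aq)] = 0.360, i.e. 2.3 M.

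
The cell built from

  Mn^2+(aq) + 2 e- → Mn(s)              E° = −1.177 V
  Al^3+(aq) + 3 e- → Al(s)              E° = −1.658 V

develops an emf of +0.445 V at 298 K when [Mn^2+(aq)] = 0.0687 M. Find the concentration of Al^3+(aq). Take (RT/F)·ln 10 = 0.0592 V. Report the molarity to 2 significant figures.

1.2 M

Mn²⁺/Mn is the cathode (higher E°); E°cell = −1.177 − (−1.658) = +0.481 V with n = 6.
Rearranging E = E° − (0.0592/n)·log Q gives log Q = 6(+0.481 − (+0.445))/0.0592 = 3.649.
For 3 Mn^2+(aq) + 2 Al(s) → 3 Mn(s) + 2 Al^3+(aq), the reaction quotient is Q = [Al^3+(aq)]^2 / [Mn^2+(aq)]^3.
Substituting the known concentrations and solving, log [Al^3+(aq)] = 0.080 and [Al^3+(aq)] = 1.2 M.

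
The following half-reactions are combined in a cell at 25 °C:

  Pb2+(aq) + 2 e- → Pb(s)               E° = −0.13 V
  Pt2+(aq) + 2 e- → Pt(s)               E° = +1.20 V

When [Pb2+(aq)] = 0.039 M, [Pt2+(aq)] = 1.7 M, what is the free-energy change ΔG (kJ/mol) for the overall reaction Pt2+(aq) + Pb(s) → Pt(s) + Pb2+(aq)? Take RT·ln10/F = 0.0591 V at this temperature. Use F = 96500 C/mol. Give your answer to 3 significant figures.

−266 kJ/mol

With Pt²⁺/Pt reduced at the cathode, E°cell = +1.20 − (−0.13) = +1.33 V and n = 2.
Q = [Pb2+(aq)] / [Pt2+(aq)] = 0.0229, so log Q = −1.639 and E = +1.33 − (0.0591/2)(−1.639) = +1.3784 V.
Finally ΔG = −nFE = −(2)(96500 C/mol)(+1.3784 V) = −266 kJ/mol.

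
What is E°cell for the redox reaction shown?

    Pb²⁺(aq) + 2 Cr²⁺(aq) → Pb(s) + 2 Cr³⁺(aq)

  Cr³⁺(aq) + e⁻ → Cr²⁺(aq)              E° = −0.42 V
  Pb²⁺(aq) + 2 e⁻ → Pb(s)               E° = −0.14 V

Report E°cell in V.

+0.28 V

In the reaction as written, Pb²⁺(aq) is reduced (cathode) and Cr³⁺(aq) is produced by oxidation at the anode.
E°cell = E°(cathode) − E°(anode) = −0.14 − (−0.42) = +0.28 V.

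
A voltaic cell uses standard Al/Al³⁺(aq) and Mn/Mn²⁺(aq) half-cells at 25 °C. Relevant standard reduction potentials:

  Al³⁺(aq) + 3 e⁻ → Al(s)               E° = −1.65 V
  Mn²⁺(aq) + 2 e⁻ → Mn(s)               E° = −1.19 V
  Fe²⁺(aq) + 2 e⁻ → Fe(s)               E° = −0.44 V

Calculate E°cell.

+0.46 V

Of the two couples in this cell, the one with the more positive reduction potential is reduced at the cathode: here that is Mn²⁺/Mn (−1.19 V); Al³⁺/Al (−1.65 V) is the anode.
E°cell = E°(cathode) − E°(anode) = −1.19 − (−1.65) = +0.46 V.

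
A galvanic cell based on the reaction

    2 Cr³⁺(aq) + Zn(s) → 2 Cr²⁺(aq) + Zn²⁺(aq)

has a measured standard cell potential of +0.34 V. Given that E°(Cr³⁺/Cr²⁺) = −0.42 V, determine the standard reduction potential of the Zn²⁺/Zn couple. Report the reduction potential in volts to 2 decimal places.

In the reaction as written the Cr³⁺/Cr²⁺ couple is reduced (cathode) and Zn²⁺/Zn is oxidized (anode), so E°cell = E°(Cr³⁺/Cr²⁺) − E°(Zn²⁺/Zn).
E°(Zn²⁺/Zn) = E°(cathode) − E°cell = −0.42 − (+0.34) = −0.76 V.

−0.76 V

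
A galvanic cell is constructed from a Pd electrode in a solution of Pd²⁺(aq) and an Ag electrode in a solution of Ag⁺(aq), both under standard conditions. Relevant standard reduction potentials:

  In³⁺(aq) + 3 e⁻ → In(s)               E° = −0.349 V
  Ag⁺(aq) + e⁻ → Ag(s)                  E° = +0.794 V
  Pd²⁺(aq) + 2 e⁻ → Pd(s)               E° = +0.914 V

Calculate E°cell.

+0.120 V

Of the two couples in this cell, the one with the more positive reduction potential is reduced at the cathode: here that is Pd²⁺/Pd (+0.914 V); Ag⁺/Ag (+0.794 V) is the anode.
E°cell = E°(cathode) − E°(anode) = +0.914 − (+0.794) = +0.120 V.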